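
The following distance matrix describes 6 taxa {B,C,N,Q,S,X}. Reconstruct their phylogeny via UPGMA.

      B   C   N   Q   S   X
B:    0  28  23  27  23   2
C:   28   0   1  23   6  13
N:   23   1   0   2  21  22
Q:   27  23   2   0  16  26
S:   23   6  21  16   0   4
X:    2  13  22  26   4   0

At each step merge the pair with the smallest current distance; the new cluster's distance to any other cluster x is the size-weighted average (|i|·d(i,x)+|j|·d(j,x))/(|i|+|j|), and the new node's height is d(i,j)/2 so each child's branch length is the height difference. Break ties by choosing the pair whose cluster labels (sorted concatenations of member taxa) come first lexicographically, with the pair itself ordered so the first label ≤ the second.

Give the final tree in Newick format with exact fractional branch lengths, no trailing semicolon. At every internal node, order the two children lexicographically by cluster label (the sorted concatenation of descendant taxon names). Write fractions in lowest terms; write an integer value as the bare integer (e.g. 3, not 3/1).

1. join C+N (d=1) ⇒ CN; edges |C|=1/2, |N|=1/2
  updated: d(B,CN)=51/2, d(CN,Q)=25/2, d(CN,S)=27/2, d(CN,X)=35/2
2. join B+X (d=2) ⇒ BX; edges |B|=1, |X|=1
  updated: d(BX,CN)=43/2, d(BX,Q)=53/2, d(BX,S)=27/2
3. join CN+Q (d=25/2) ⇒ CNQ; edges |CN|=23/4, |Q|=25/4
  updated: d(BX,CNQ)=139/6, d(CNQ,S)=43/3
4. join BX+S (d=27/2) ⇒ BSX; edges |BX|=23/4, |S|=27/4
  updated: d(BSX,CNQ)=182/9
5. join BSX+CNQ (d=182/9) ⇒ BCNQSX; edges |BSX|=121/36, |CNQ|=139/36
final tree: (((B:1,X:1):23/4,S:27/4):121/36,((C:1/2,N:1/2):23/4,Q:25/4):139/36)
total length: 625/18

(((B:1,X:1):23/4,S:27/4):121/36,((C:1/2,N:1/2):23/4,Q:25/4):139/36)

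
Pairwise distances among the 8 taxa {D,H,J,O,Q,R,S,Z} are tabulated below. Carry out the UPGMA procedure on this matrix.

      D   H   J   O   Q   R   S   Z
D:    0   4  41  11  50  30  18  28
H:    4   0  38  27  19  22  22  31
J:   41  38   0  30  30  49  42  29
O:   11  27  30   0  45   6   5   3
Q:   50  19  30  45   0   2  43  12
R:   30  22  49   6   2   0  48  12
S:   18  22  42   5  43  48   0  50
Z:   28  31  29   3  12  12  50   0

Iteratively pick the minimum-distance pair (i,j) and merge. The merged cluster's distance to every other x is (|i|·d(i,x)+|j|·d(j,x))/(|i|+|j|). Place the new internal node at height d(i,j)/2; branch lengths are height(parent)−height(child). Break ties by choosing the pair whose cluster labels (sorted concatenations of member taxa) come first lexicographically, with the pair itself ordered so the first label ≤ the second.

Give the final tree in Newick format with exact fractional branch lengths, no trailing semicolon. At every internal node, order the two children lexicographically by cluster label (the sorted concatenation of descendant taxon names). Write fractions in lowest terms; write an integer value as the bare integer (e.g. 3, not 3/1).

iteration 1: select Q,R (d=2); attach at lengths (1, 1); label the merged cluster QR
  updated: d(D,QR)=40, d(H,QR)=41/2, d(J,QR)=79/2, d(O,QR)=51/2, d(QR,S)=91/2, d(QR,Z)=12
iteration 2: select O,Z (d=3); attach at lengths (3/2, 3/2); label the merged cluster OZ
  updated: d(D,OZ)=39/2, d(H,OZ)=29, d(J,OZ)=59/2, d(OZ,QR)=75/4, d(OZ,S)=55/2
iteration 3: select D,H (d=4); attach at lengths (2, 2); label the merged cluster DH
  updated: d(DH,J)=79/2, d(DH,OZ)=97/4, d(DH,QR)=121/4, d(DH,S)=20
iteration 4: select OZ,QR (d=75/4); attach at lengths (63/8, 67/8); label the merged cluster OQRZ
  updated: d(DH,OQRZ)=109/4, d(J,OQRZ)=69/2, d(OQRZ,S)=73/2
iteration 5: select DH,S (d=20); attach at lengths (8, 10); label the merged cluster DHS
  updated: d(DHS,J)=121/3, d(DHS,OQRZ)=91/3
iteration 6: select DHS,OQRZ (d=91/3); attach at lengths (31/6, 139/24); label the merged cluster DHOQRSZ
  updated: d(DHOQRSZ,J)=37
iteration 7: select DHOQRSZ,J (d=37); attach at lengths (10/3, 37/2); label the merged cluster DHJOQRSZ
final tree: ((((D:2,H:2):8,S:10):31/6,((O:3/2,Z:3/2):63/8,(Q:1,R:1):67/8):139/24):10/3,J:37/2)
total length: 1825/24

((((D:2,H:2):8,S:10):31/6,((O:3/2,Z:3/2):63/8,(Q:1,R:1):67/8):139/24):10/3,J:37/2)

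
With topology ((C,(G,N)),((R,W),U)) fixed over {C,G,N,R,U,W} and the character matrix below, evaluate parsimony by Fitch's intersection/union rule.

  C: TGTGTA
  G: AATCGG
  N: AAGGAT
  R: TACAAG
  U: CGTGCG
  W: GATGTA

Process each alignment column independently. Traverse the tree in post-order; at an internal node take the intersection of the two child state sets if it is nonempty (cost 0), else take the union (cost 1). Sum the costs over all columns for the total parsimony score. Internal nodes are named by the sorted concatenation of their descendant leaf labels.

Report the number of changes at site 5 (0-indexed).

GN@0: {A} ∩ {A} = {A} (intersection, +0)
CGN@0: {T} ∪ {A} = {A,T} (union, +1)
RW@0: {T} ∪ {G} = {G,T} (union, +1)
RUW@0: {G,T} ∪ {C} = {C,G,T} (union, +1)
CGNRUW@0: {A,T} ∩ {C,G,T} = {T} (intersection, +0)
GN@1: {A} ∩ {A} = {A} (intersection, +0)
CGN@1: {G} ∪ {A} = {A,G} (union, +1)
RW@1: {A} ∩ {A} = {A} (intersection, +0)
RUW@1: {A} ∪ {G} = {A,G} (union, +1)
CGNRUW@1: {A,G} ∩ {A,G} = {A,G} (intersection, +0)
GN@2: {T} ∪ {G} = {G,T} (union, +1)
CGN@2: {T} ∩ {G,T} = {T} (intersection, +0)
RW@2: {C} ∪ {T} = {C,T} (union, +1)
RUW@2: {C,T} ∩ {T} = {T} (intersection, +0)
CGNRUW@2: {T} ∩ {T} = {T} (intersection, +0)
GN@3: {C} ∪ {G} = {C,G} (union, +1)
CGN@3: {G} ∩ {C,G} = {G} (intersection, +0)
RW@3: {A} ∪ {G} = {A,G} (union, +1)
RUW@3: {A,G} ∩ {G} = {G} (intersection, +0)
CGNRUW@3: {G} ∩ {G} = {G} (intersection, +0)
GN@4: {G} ∪ {A} = {A,G} (union, +1)
CGN@4: {T} ∪ {A,G} = {A,G,T} (union, +1)
RW@4: {A} ∪ {T} = {A,T} (union, +1)
RUW@4: {A,T} ∪ {C} = {A,C,T} (union, +1)
CGNRUW@4: {A,G,T} ∩ {A,C,T} = {A,T} (intersection, +0)
GN@5: {G} ∪ {T} = {G,T} (union, +1)
CGN@5: {A} ∪ {G,T} = {A,G,T} (union, +1)
RW@5: {G} ∪ {A} = {A,G} (union, +1)
RUW@5: {A,G} ∩ {G} = {G} (intersection, +0)
CGNRUW@5: {A,G,T} ∩ {G} = {G} (intersection, +0)
per-site changes: [3, 2, 2, 2, 4, 3]; total = 16

3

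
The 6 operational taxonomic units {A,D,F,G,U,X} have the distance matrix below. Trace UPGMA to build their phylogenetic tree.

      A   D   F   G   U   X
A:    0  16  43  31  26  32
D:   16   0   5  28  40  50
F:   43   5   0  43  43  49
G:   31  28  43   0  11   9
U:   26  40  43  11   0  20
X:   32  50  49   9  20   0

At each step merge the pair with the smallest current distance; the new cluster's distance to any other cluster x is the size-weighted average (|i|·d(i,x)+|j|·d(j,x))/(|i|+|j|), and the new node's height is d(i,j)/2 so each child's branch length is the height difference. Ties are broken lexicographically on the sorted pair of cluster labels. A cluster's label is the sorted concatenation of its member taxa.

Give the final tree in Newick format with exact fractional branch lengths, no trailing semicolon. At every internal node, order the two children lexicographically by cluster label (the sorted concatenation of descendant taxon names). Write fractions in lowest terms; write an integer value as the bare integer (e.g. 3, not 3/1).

step 1: merge (D,F) at d=5; branch lengths D→5/2, F→5/2; new cluster DF
  updated: d(A,DF)=59/2, d(DF,G)=71/2, d(DF,U)=83/2, d(DF,X)=99/2
step 2: merge (G,X) at d=9; branch lengths G→9/2, X→9/2; new cluster GX
  updated: d(A,GX)=63/2, d(DF,GX)=85/2, d(GX,U)=31/2
step 3: merge (GX,U) at d=31/2; branch lengths GX→13/4, U→31/4; new cluster GUX
  updated: d(A,GUX)=89/3, d(DF,GUX)=253/6
step 4: merge (A,DF) at d=59/2; branch lengths A→59/4, DF→49/4; new cluster ADF
  updated: d(ADF,GUX)=38
step 5: merge (ADF,GUX) at d=38; branch lengths ADF→17/4, GUX→45/4; new cluster ADFGUX
final tree: ((A:59/4,(D:5/2,F:5/2):49/4):17/4,((G:9/2,X:9/2):13/4,U:31/4):45/4)
total length: 135/2

((A:59/4,(D:5/2,F:5/2):49/4):17/4,((G:9/2,X:9/2):13/4,U:31/4):45/4)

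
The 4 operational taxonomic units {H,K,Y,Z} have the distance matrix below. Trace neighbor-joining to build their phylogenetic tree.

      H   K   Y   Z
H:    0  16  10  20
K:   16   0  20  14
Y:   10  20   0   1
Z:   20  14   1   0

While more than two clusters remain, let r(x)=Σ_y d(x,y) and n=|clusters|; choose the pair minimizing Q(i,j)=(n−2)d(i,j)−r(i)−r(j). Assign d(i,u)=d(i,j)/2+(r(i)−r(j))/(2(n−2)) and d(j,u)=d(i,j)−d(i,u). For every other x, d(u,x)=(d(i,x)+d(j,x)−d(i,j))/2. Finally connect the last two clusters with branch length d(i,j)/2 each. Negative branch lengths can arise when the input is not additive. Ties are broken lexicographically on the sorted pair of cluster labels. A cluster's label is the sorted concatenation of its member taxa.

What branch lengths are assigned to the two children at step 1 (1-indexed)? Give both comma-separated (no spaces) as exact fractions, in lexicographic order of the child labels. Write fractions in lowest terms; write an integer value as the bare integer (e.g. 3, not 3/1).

1. join H+K (d=16, Q=-64) ⇒ HK; edges |H|=7, |K|=9
  updated: d(HK,Y)=7, d(HK,Z)=9
2. join HK+Y (d=7, Q=-17) ⇒ HKY; edges |HK|=15/2, |Y|=-1/2
  updated: d(HKY,Z)=3/2
3. join HKY+Z (d=3/2) ⇒ HKYZ; edges |HKY|=3/4, |Z|=3/4
final tree: (((H:7,K:9):15/2,Y:-1/2):3/4,Z:3/4)
total length: 49/2

7,9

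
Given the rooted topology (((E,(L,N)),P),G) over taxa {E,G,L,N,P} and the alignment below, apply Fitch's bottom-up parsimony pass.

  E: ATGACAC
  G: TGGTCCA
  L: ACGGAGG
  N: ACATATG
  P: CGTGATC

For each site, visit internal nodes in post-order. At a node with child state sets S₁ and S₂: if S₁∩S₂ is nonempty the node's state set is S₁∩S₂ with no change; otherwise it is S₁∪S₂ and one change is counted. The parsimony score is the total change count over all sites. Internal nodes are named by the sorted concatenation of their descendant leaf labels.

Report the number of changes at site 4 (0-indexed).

[col 0] LN: children L:{A}, N:{A} ∩→ {A}; cost 0
[col 0] ELN: children E:{A}, LN:{A} ∩→ {A}; cost 0
[col 0] ELNP: children ELN:{A}, P:{C} ∪→ {A,C}; cost 1
[col 0] EGLNP: children ELNP:{A,C}, G:{T} ∪→ {A,C,T}; cost 1
[col 1] LN: children L:{C}, N:{C} ∩→ {C}; cost 0
[col 1] ELN: children E:{T}, LN:{C} ∪→ {C,T}; cost 1
[col 1] ELNP: children ELN:{C,T}, P:{G} ∪→ {C,G,T}; cost 1
[col 1] EGLNP: children ELNP:{C,G,T}, G:{G} ∩→ {G}; cost 0
[col 2] LN: children L:{G}, N:{A} ∪→ {A,G}; cost 1
[col 2] ELN: children E:{G}, LN:{A,G} ∩→ {G}; cost 0
[col 2] ELNP: children ELN:{G}, P:{T} ∪→ {G,T}; cost 1
[col 2] EGLNP: children ELNP:{G,T}, G:{G} ∩→ {G}; cost 0
[col 3] LN: children L:{G}, N:{T} ∪→ {G,T}; cost 1
[col 3] ELN: children E:{A}, LN:{G,T} ∪→ {A,G,T}; cost 1
[col 3] ELNP: children ELN:{A,G,T}, P:{G} ∩→ {G}; cost 0
[col 3] EGLNP: children ELNP:{G}, G:{T} ∪→ {G,T}; cost 1
[col 4] LN: children L:{A}, N:{A} ∩→ {A}; cost 0
[col 4] ELN: children E:{C}, LN:{A} ∪→ {A,C}; cost 1
[col 4] ELNP: children ELN:{A,C}, P:{A} ∩→ {A}; cost 0
[col 4] EGLNP: children ELNP:{A}, G:{C} ∪→ {A,C}; cost 1
[col 5] LN: children L:{G}, N:{T} ∪→ {G,T}; cost 1
[col 5] ELN: children E:{A}, LN:{G,T} ∪→ {A,G,T}; cost 1
[col 5] ELNP: children ELN:{A,G,T}, P:{T} ∩→ {T}; cost 0
[col 5] EGLNP: children ELNP:{T}, G:{C} ∪→ {C,T}; cost 1
[col 6] LN: children L:{G}, N:{G} ∩→ {G}; cost 0
[col 6] ELN: children E:{C}, LN:{G} ∪→ {C,G}; cost 1
[col 6] ELNP: children ELN:{C,G}, P:{C} ∩→ {C}; cost 0
[col 6] EGLNP: children ELNP:{C}, G:{A} ∪→ {A,C}; cost 1
per-site changes: [2, 2, 2, 3, 2, 3, 2]; total = 16

2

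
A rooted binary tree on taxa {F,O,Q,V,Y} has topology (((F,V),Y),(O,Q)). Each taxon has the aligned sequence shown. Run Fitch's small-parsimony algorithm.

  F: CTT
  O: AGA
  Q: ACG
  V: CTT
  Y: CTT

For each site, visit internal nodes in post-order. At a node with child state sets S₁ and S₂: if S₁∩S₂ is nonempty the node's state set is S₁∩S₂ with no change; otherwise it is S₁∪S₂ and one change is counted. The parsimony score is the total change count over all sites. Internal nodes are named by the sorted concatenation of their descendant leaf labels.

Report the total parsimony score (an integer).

FV@0: {C} ∩ {C} = {C} (intersection, +0)
FVY@0: {C} ∩ {C} = {C} (intersection, +0)
OQ@0: {A} ∩ {A} = {A} (intersection, +0)
FOQVY@0: {C} ∪ {A} = {A,C} (union, +1)
FV@1: {T} ∩ {T} = {T} (intersection, +0)
FVY@1: {T} ∩ {T} = {T} (intersection, +0)
OQ@1: {G} ∪ {C} = {C,G} (union, +1)
FOQVY@1: {T} ∪ {C,G} = {C,G,T} (union, +1)
FV@2: {T} ∩ {T} = {T} (intersection, +0)
FVY@2: {T} ∩ {T} = {T} (intersection, +0)
OQ@2: {A} ∪ {G} = {A,G} (union, +1)
FOQVY@2: {T} ∪ {A,G} = {A,G,T} (union, +1)
per-site changes: [1, 2, 2]; total = 5

5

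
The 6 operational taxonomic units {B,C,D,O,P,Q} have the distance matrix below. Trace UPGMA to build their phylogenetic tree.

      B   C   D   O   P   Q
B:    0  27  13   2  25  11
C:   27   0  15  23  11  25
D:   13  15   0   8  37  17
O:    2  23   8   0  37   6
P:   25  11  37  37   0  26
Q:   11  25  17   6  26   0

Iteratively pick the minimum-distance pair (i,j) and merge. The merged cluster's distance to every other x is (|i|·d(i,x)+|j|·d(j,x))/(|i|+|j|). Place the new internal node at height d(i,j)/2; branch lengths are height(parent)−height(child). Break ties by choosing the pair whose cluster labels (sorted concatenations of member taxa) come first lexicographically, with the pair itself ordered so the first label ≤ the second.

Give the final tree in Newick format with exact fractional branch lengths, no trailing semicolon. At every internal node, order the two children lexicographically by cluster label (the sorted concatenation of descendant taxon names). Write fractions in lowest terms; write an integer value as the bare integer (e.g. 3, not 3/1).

step 1: merge (B,O) at d=2; branch lengths B→1, O→1; new cluster BO
  updated: d(BO,C)=25, d(BO,D)=21/2, d(BO,P)=31, d(BO,Q)=17/2
step 2: merge (BO,Q) at d=17/2; branch lengths BO→13/4, Q→17/4; new cluster BOQ
  updated: d(BOQ,C)=25, d(BOQ,D)=38/3, d(BOQ,P)=88/3
step 3: merge (C,P) at d=11; branch lengths C→11/2, P→11/2; new cluster CP
  updated: d(BOQ,CP)=163/6, d(CP,D)=26
step 4: merge (BOQ,D) at d=38/3; branch lengths BOQ→25/12, D→19/3; new cluster BDOQ
  updated: d(BDOQ,CP)=215/8
step 5: merge (BDOQ,CP) at d=215/8; branch lengths BDOQ→341/48, CP→127/16; new cluster BCDOPQ
final tree: ((((B:1,O:1):13/4,Q:17/4):25/12,D:19/3):341/48,(C:11/2,P:11/2):127/16)
total length: 1055/24

((((B:1,O:1):13/4,Q:17/4):25/12,D:19/3):341/48,(C:11/2,P:11/2):127/16)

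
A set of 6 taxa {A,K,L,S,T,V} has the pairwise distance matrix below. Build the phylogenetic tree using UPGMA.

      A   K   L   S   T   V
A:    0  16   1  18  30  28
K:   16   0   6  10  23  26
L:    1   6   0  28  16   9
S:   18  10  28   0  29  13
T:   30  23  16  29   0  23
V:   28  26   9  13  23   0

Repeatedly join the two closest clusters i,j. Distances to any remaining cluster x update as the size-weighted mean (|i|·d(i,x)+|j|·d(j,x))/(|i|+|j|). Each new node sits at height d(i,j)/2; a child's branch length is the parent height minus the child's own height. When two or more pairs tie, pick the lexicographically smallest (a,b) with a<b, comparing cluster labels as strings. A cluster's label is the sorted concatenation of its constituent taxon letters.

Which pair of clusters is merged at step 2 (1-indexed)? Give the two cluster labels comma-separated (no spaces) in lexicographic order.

1. join A+L (d=1) ⇒ AL; edges |A|=1/2, |L|=1/2
  updated: d(AL,K)=11, d(AL,S)=23, d(AL,T)=23, d(AL,V)=37/2
2. join K+S (d=10) ⇒ KS; edges |K|=5, |S|=5
  updated: d(AL,KS)=17, d(KS,T)=26, d(KS,V)=39/2
3. join AL+KS (d=17) ⇒ AKLS; edges |AL|=8, |KS|=7/2
  updated: d(AKLS,T)=49/2, d(AKLS,V)=19
4. join AKLS+V (d=19) ⇒ AKLSV; edges |AKLS|=1, |V|=19/2
  updated: d(AKLSV,T)=121/5
5. join AKLSV+T (d=121/5) ⇒ AKLSTV; edges |AKLSV|=13/5, |T|=121/10
final tree: ((((A:1/2,L:1/2):8,(K:5,S:5):7/2):1,V:19/2):13/5,T:121/10)
total length: 477/10

K,S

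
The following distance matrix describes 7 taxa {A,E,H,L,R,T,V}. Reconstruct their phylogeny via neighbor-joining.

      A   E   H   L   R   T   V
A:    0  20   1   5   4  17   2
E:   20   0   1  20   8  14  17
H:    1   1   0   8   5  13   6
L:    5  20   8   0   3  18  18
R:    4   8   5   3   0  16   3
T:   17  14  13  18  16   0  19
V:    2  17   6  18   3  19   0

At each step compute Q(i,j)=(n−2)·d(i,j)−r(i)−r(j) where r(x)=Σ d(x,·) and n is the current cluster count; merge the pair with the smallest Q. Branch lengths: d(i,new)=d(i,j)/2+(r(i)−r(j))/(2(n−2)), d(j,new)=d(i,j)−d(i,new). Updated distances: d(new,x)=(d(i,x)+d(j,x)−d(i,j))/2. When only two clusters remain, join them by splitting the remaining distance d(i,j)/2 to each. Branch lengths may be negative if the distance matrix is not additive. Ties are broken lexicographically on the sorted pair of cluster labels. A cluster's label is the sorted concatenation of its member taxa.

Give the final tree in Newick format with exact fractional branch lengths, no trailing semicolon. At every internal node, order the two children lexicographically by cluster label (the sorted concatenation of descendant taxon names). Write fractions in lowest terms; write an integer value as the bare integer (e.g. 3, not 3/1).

((((A:-5/4,V:13/4):51/16,((E:51/10,H:-41/10):45/16,T:163/16):57/16):29/16,L:75/16):-27/32,R:-27/32)

iteration 1: select E,H (d=1, Q=-109); attach at lengths (51/10, -41/10); label the merged cluster EH
  updated: d(A,EH)=10, d(EH,L)=27/2, d(EH,R)=6, d(EH,T)=13, d(EH,V)=11
iteration 2: select EH,T (d=13, Q=-169/2); attach at lengths (45/16, 163/16); label the merged cluster EHT
  updated: d(A,EHT)=7, d(EHT,L)=37/4, d(EHT,R)=9/2, d(EHT,V)=17/2
iteration 3: select A,V (d=2, Q=-87/2); attach at lengths (-5/4, 13/4); label the merged cluster AV
  updated: d(AV,EHT)=27/4, d(AV,L)=21/2, d(AV,R)=5/2
iteration 4: select AV,EHT (d=27/4, Q=-107/4); attach at lengths (51/16, 57/16); label the merged cluster AEHTV
  updated: d(AEHTV,L)=13/2, d(AEHTV,R)=1/8
iteration 5: select AEHTV,L (d=13/2, Q=-77/8); attach at lengths (29/16, 75/16); label the merged cluster AEHLTV
  updated: d(AEHLTV,R)=-27/16
iteration 6: select AEHLTV,R (d=-27/16); attach at lengths (-27/32, -27/32); label the merged cluster AEHLRTV
final tree: ((((A:-5/4,V:13/4):51/16,((E:51/10,H:-41/10):45/16,T:163/16):57/16):29/16,L:75/16):-27/32,R:-27/32)
total length: 441/16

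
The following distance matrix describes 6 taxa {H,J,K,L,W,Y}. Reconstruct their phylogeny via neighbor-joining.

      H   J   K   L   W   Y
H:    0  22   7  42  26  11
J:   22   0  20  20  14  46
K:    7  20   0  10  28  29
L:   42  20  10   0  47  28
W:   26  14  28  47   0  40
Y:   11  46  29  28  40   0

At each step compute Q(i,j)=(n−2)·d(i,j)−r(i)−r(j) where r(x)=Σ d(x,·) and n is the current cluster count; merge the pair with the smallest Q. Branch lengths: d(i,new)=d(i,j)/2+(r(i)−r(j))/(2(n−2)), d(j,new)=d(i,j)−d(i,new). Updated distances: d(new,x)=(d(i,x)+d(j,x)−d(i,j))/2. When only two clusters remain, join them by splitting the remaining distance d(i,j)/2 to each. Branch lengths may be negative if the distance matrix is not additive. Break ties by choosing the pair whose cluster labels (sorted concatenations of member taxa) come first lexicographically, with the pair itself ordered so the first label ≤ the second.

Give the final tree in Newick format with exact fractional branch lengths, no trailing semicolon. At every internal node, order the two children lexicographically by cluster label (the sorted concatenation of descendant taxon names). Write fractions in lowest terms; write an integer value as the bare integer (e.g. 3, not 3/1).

((((H:1,Y:10):81/8,(J:23/8,W:89/8):87/8):47/8,K:-13/8):93/16,L:93/16)

step 1: merge (J,W) at d=14, Q=-221; branch lengths J→23/8, W→89/8; new cluster JW
  updated: d(H,JW)=17, d(JW,K)=17, d(JW,L)=53/2, d(JW,Y)=36
step 2: merge (H,Y) at d=11, Q=-148; branch lengths H→1, Y→10; new cluster HY
  updated: d(HY,JW)=21, d(HY,K)=25/2, d(HY,L)=59/2
step 3: merge (HY,JW) at d=21, Q=-171/2; branch lengths HY→81/8, JW→87/8; new cluster HJWY
  updated: d(HJWY,K)=17/4, d(HJWY,L)=35/2
step 4: merge (HJWY,K) at d=17/4, Q=-127/4; branch lengths HJWY→47/8, K→-13/8; new cluster HJKWY
  updated: d(HJKWY,L)=93/8
step 5: merge (HJKWY,L) at d=93/8; branch lengths HJKWY→93/16, L→93/16; new cluster HJKLWY
final tree: ((((H:1,Y:10):81/8,(J:23/8,W:89/8):87/8):47/8,K:-13/8):93/16,L:93/16)
total length: 495/8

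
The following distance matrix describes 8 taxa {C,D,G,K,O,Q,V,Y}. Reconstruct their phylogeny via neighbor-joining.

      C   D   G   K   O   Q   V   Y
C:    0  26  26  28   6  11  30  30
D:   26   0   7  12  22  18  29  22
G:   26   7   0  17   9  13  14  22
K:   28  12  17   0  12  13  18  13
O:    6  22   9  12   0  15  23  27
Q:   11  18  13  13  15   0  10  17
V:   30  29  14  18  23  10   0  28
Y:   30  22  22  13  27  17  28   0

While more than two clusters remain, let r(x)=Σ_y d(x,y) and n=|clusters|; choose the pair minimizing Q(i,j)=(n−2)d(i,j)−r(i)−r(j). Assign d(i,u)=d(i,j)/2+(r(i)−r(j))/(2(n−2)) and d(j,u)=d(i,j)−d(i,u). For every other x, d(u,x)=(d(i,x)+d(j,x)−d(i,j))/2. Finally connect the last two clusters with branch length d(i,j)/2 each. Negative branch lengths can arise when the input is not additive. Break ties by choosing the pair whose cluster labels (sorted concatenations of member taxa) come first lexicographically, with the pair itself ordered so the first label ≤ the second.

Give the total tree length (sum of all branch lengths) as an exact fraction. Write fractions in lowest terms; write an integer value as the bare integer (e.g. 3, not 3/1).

461/8

iteration 1: select C,O (d=6, Q=-235); attach at lengths (79/12, -7/12); label the merged cluster CO
  updated: d(CO,D)=21, d(CO,G)=29/2, d(CO,K)=17, d(CO,Q)=10, d(CO,V)=47/2, d(CO,Y)=51/2
iteration 2: select D,G (d=7, Q=-323/2); attach at lengths (113/20, 27/20); label the merged cluster DG
  updated: d(CO,DG)=57/4, d(DG,K)=11, d(DG,Q)=12, d(DG,V)=18, d(DG,Y)=37/2
iteration 3: select K,Y (d=13, Q=-122); attach at lengths (11/4, 41/4); label the merged cluster KY
  updated: d(CO,KY)=59/4, d(DG,KY)=33/4, d(KY,Q)=17/2, d(KY,V)=33/2
iteration 4: select Q,V (d=10, Q=-157/2); attach at lengths (5/12, 115/12); label the merged cluster QV
  updated: d(CO,QV)=47/4, d(DG,QV)=10, d(KY,QV)=15/2
iteration 5: select CO,QV (d=47/4, Q=-93/2); attach at lengths (35/4, 3); label the merged cluster COQV
  updated: d(COQV,DG)=25/4, d(COQV,KY)=21/4
iteration 6: select COQV,DG (d=25/4, Q=-79/4); attach at lengths (13/8, 37/8); label the merged cluster CDGOQV
  updated: d(CDGOQV,KY)=29/8
iteration 7: select CDGOQV,KY (d=29/8); attach at lengths (29/16, 29/16); label the merged cluster CDGKOQVY
final tree: ((((C:79/12,O:-7/12):35/4,(Q:5/12,V:115/12):3):13/8,(D:113/20,G:27/20):37/8):29/16,(K:11/4,Y:41/4):29/16)
total length: 461/8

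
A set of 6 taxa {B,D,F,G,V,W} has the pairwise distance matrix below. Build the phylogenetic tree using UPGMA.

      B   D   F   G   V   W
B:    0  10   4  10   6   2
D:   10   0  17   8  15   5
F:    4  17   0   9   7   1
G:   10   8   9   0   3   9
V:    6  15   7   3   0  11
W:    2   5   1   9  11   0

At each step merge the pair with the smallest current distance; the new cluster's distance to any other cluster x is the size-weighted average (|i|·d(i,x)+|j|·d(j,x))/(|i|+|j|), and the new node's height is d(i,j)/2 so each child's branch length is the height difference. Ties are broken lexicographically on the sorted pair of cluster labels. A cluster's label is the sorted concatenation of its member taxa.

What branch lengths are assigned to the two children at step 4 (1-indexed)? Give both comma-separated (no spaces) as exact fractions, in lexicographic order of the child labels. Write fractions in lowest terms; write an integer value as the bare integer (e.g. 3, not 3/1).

iteration 1: select F,W (d=1); attach at lengths (1/2, 1/2); label the merged cluster FW
  updated: d(B,FW)=3, d(D,FW)=11, d(FW,G)=9, d(FW,V)=9
iteration 2: select B,FW (d=3); attach at lengths (3/2, 1); label the merged cluster BFW
  updated: d(BFW,D)=32/3, d(BFW,G)=28/3, d(BFW,V)=8
iteration 3: select G,V (d=3); attach at lengths (3/2, 3/2); label the merged cluster GV
  updated: d(BFW,GV)=26/3, d(D,GV)=23/2
iteration 4: select BFW,GV (d=26/3); attach at lengths (17/6, 17/6); label the merged cluster BFGVW
  updated: d(BFGVW,D)=11
iteration 5: select BFGVW,D (d=11); attach at lengths (7/6, 11/2); label the merged cluster BDFGVW
final tree: (((B:3/2,(F:1/2,W:1/2):1):17/6,(G:3/2,V:3/2):17/6):7/6,D:11/2)
total length: 113/6

17/6,17/6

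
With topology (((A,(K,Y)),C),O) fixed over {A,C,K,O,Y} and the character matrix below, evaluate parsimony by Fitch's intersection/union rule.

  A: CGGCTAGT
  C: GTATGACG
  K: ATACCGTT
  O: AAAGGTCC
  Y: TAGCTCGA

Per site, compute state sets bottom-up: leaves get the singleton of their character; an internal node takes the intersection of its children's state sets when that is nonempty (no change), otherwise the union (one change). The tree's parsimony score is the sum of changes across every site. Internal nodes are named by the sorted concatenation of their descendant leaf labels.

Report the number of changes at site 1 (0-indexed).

KY@0: {A} ∪ {T} = {A,T} (union, +1)
AKY@0: {C} ∪ {A,T} = {A,C,T} (union, +1)
ACKY@0: {A,C,T} ∪ {G} = {A,C,G,T} (union, +1)
ACKOY@0: {A,C,G,T} ∩ {A} = {A} (intersection, +0)
KY@1: {T} ∪ {A} = {A,T} (union, +1)
AKY@1: {G} ∪ {A,T} = {A,G,T} (union, +1)
ACKY@1: {A,G,T} ∩ {T} = {T} (intersection, +0)
ACKOY@1: {T} ∪ {A} = {A,T} (union, +1)
KY@2: {A} ∪ {G} = {A,G} (union, +1)
AKY@2: {G} ∩ {A,G} = {G} (intersection, +0)
ACKY@2: {G} ∪ {A} = {A,G} (union, +1)
ACKOY@2: {A,G} ∩ {A} = {A} (intersection, +0)
KY@3: {C} ∩ {C} = {C} (intersection, +0)
AKY@3: {C} ∩ {C} = {C} (intersection, +0)
ACKY@3: {C} ∪ {T} = {C,T} (union, +1)
ACKOY@3: {C,T} ∪ {G} = {C,G,T} (union, +1)
KY@4: {C} ∪ {T} = {C,T} (union, +1)
AKY@4: {T} ∩ {C,T} = {T} (intersection, +0)
ACKY@4: {T} ∪ {G} = {G,T} (union, +1)
ACKOY@4: {G,T} ∩ {G} = {G} (intersection, +0)
KY@5: {G} ∪ {C} = {C,G} (union, +1)
AKY@5: {A} ∪ {C,G} = {A,C,G} (union, +1)
ACKY@5: {A,C,G} ∩ {A} = {A} (intersection, +0)
ACKOY@5: {A} ∪ {T} = {A,T} (union, +1)
KY@6: {T} ∪ {G} = {G,T} (union, +1)
AKY@6: {G} ∩ {G,T} = {G} (intersection, +0)
ACKY@6: {G} ∪ {C} = {C,G} (union, +1)
ACKOY@6: {C,G} ∩ {C} = {C} (intersection, +0)
KY@7: {T} ∪ {A} = {A,T} (union, +1)
AKY@7: {T} ∩ {A,T} = {T} (intersection, +0)
ACKY@7: {T} ∪ {G} = {G,T} (union, +1)
ACKOY@7: {G,T} ∪ {C} = {C,G,T} (union, +1)
per-site changes: [3, 3, 2, 2, 2, 3, 2, 3]; total = 20

3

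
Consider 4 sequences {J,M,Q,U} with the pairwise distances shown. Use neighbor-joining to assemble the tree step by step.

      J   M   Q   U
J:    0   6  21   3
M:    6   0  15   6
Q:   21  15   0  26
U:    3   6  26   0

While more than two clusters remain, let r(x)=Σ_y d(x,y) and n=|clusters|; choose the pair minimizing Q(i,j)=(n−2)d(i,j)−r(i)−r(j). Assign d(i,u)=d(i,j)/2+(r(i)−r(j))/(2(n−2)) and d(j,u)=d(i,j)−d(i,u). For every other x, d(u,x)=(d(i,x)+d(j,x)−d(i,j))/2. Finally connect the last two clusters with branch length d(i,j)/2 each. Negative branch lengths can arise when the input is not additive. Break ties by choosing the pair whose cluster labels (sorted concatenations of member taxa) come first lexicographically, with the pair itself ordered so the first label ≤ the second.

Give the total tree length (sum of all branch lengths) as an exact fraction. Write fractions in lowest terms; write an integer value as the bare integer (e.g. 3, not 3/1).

95/4

iteration 1: select J,U (d=3, Q=-59); attach at lengths (1/4, 11/4); label the merged cluster JU
  updated: d(JU,M)=9/2, d(JU,Q)=22
iteration 2: select JU,M (d=9/2, Q=-83/2); attach at lengths (23/4, -5/4); label the merged cluster JMU
  updated: d(JMU,Q)=65/4
iteration 3: select JMU,Q (d=65/4); attach at lengths (65/8, 65/8); label the merged cluster JMQU
final tree: (((J:1/4,U:11/4):23/4,M:-5/4):65/8,Q:65/8)
total length: 95/4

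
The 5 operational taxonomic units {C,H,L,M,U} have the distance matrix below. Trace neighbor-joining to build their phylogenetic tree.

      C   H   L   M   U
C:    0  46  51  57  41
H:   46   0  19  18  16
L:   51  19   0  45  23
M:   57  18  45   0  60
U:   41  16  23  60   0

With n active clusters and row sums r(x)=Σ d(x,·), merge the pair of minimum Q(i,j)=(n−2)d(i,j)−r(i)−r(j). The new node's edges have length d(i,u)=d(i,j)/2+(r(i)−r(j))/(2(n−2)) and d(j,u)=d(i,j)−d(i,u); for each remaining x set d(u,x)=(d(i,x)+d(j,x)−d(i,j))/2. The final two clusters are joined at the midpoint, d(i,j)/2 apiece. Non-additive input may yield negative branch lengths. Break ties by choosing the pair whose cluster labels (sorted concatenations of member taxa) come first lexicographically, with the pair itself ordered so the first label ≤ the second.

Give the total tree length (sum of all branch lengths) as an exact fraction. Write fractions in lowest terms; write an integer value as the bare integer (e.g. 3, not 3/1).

691/8

iteration 1: select H,M (d=18, Q=-225); attach at lengths (-9/2, 45/2); label the merged cluster HM
  updated: d(C,HM)=85/2, d(HM,L)=23, d(HM,U)=29
iteration 2: select C,U (d=41, Q=-291/2); attach at lengths (247/8, 81/8); label the merged cluster CU
  updated: d(CU,HM)=61/4, d(CU,L)=33/2
iteration 3: select CU,HM (d=61/4, Q=-219/4); attach at lengths (35/8, 87/8); label the merged cluster CHMU
  updated: d(CHMU,L)=97/8
iteration 4: select CHMU,L (d=97/8); attach at lengths (97/16, 97/16); label the merged cluster CHLMU
final tree: (((C:247/8,U:81/8):35/8,(H:-9/2,M:45/2):87/8):97/16,L:97/16)
total length: 691/8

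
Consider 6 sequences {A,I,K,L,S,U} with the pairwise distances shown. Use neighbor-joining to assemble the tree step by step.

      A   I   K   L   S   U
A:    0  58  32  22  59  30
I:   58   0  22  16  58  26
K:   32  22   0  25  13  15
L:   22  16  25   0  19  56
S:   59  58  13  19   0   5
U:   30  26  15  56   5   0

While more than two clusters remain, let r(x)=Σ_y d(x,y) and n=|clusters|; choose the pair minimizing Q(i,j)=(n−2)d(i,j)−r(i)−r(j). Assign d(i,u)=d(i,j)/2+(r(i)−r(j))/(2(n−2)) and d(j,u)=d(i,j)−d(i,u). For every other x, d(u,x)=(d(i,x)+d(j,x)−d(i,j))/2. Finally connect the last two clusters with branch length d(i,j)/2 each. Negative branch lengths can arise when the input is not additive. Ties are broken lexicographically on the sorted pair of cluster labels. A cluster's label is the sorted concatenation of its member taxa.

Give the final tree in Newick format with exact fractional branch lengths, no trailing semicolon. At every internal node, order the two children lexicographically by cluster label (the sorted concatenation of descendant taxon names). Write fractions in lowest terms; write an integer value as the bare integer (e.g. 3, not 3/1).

((((A:61/3,L:5/3):71/8,I:137/8):63/8,K:-9/8):101/16,(S:21/4,U:-1/4):101/16)

step 1: merge (S,U) at d=5, Q=-266; branch lengths S→21/4, U→-1/4; new cluster SU
  updated: d(A,SU)=42, d(I,SU)=79/2, d(K,SU)=23/2, d(L,SU)=35
step 2: merge (A,L) at d=22, Q=-186; branch lengths A→61/3, L→5/3; new cluster AL
  updated: d(AL,I)=26, d(AL,K)=35/2, d(AL,SU)=55/2
step 3: merge (AL,I) at d=26, Q=-213/2; branch lengths AL→71/8, I→137/8; new cluster AIL
  updated: d(AIL,K)=27/4, d(AIL,SU)=41/2
step 4: merge (AIL,K) at d=27/4, Q=-155/4; branch lengths AIL→63/8, K→-9/8; new cluster AIKL
  updated: d(AIKL,SU)=101/8
step 5: merge (AIKL,SU) at d=101/8; branch lengths AIKL→101/16, SU→101/16; new cluster AIKLSU
final tree: ((((A:61/3,L:5/3):71/8,I:137/8):63/8,K:-9/8):101/16,(S:21/4,U:-1/4):101/16)
total length: 579/8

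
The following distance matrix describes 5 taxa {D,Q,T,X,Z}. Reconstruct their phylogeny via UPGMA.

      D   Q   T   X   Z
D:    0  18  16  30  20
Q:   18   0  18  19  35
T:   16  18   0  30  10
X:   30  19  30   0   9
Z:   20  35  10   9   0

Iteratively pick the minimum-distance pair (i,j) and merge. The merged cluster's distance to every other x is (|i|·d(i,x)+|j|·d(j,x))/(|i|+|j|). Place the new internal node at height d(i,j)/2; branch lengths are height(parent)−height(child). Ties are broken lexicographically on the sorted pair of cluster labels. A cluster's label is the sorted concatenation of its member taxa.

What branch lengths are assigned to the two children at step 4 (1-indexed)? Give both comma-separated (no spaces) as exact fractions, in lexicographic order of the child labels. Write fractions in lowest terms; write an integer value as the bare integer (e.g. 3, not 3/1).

step 1: merge (X,Z) at d=9; branch lengths X→9/2, Z→9/2; new cluster XZ
  updated: d(D,XZ)=25, d(Q,XZ)=27, d(T,XZ)=20
step 2: merge (D,T) at d=16; branch lengths D→8, T→8; new cluster DT
  updated: d(DT,Q)=18, d(DT,XZ)=45/2
step 3: merge (DT,Q) at d=18; branch lengths DT→1, Q→9; new cluster DQT
  updated: d(DQT,XZ)=24
step 4: merge (DQT,XZ) at d=24; branch lengths DQT→3, XZ→15/2; new cluster DQTXZ
final tree: (((D:8,T:8):1,Q:9):3,(X:9/2,Z:9/2):15/2)
total length: 91/2

3,15/2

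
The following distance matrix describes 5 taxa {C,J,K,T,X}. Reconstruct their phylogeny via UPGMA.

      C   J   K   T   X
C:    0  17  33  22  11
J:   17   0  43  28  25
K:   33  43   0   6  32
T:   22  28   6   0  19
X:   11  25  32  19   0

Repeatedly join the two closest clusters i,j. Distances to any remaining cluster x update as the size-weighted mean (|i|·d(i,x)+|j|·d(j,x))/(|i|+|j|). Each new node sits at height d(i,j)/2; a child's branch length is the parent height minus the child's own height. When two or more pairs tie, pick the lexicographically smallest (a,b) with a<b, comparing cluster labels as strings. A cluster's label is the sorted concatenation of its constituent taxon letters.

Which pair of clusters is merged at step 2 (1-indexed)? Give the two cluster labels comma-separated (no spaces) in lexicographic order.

step 1: merge (K,T) at d=6; branch lengths K→3, T→3; new cluster KT
  updated: d(C,KT)=55/2, d(J,KT)=71/2, d(KT,X)=51/2
step 2: merge (C,X) at d=11; branch lengths C→11/2, X→11/2; new cluster CX
  updated: d(CX,J)=21, d(CX,KT)=53/2
step 3: merge (CX,J) at d=21; branch lengths CX→5, J→21/2; new cluster CJX
  updated: d(CJX,KT)=59/2
step 4: merge (CJX,KT) at d=59/2; branch lengths CJX→17/4, KT→47/4; new cluster CJKTX
final tree: (((C:11/2,X:11/2):5,J:21/2):17/4,(K:3,T:3):47/4)
total length: 97/2

C,X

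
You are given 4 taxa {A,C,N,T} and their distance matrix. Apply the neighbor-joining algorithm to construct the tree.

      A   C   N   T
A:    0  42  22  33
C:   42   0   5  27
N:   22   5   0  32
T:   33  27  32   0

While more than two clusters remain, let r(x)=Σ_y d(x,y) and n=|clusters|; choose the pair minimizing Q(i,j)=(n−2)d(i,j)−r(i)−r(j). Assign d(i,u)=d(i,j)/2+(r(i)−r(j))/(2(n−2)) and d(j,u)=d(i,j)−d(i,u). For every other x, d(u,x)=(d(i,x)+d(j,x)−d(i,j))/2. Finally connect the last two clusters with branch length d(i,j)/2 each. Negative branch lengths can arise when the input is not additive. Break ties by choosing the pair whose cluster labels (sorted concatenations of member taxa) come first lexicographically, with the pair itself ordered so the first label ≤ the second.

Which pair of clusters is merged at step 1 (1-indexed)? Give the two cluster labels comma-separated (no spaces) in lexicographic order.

step 1: merge (A,T) at d=33, Q=-123; branch lengths A→71/4, T→61/4; new cluster AT
  updated: d(AT,C)=18, d(AT,N)=21/2
step 2: merge (AT,C) at d=18, Q=-67/2; branch lengths AT→47/4, C→25/4; new cluster ACT
  updated: d(ACT,N)=-5/4
step 3: merge (ACT,N) at d=-5/4; branch lengths ACT→-5/8, N→-5/8; new cluster ACNT
final tree: (((A:71/4,T:61/4):47/4,C:25/4):-5/8,N:-5/8)
total length: 199/4

A,T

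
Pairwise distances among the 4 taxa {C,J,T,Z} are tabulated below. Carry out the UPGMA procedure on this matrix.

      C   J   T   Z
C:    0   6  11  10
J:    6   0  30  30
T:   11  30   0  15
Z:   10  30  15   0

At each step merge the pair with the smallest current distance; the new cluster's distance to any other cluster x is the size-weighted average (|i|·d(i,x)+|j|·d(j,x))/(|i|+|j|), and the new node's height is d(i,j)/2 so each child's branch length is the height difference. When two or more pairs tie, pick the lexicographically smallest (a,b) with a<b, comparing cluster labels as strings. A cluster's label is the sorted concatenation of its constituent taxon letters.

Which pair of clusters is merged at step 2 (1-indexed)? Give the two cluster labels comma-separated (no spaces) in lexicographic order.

step 1: merge (C,J) at d=6; branch lengths C→3, J→3; new cluster CJ
  updated: d(CJ,T)=41/2, d(CJ,Z)=20
step 2: merge (T,Z) at d=15; branch lengths T→15/2, Z→15/2; new cluster TZ
  updated: d(CJ,TZ)=81/4
step 3: merge (CJ,TZ) at d=81/4; branch lengths CJ→57/8, TZ→21/8; new cluster CJTZ
final tree: ((C:3,J:3):57/8,(T:15/2,Z:15/2):21/8)
total length: 123/4

T,Z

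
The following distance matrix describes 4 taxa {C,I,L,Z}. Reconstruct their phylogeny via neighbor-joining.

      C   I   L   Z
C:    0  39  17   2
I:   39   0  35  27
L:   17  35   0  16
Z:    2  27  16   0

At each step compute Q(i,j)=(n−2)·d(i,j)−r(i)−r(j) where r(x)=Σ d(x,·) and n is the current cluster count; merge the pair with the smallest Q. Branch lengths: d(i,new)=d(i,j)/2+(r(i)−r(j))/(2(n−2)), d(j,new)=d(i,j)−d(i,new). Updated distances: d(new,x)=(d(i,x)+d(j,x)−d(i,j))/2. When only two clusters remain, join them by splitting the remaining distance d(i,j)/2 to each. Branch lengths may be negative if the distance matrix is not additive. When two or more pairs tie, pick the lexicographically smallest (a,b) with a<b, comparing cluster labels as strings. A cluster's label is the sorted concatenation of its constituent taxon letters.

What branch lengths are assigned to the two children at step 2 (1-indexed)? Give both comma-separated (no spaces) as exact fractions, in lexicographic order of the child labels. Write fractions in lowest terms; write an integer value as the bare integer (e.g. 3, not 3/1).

25/4,103/4

iteration 1: select C,Z (d=2, Q=-99); attach at lengths (17/4, -9/4); label the merged cluster CZ
  updated: d(CZ,I)=32, d(CZ,L)=31/2
iteration 2: select CZ,I (d=32, Q=-165/2); attach at lengths (25/4, 103/4); label the merged cluster CIZ
  updated: d(CIZ,L)=37/4
iteration 3: select CIZ,L (d=37/4); attach at lengths (37/8, 37/8); label the merged cluster CILZ
final tree: (((C:17/4,Z:-9/4):25/4,I:103/4):37/8,L:37/8)
total length: 173/4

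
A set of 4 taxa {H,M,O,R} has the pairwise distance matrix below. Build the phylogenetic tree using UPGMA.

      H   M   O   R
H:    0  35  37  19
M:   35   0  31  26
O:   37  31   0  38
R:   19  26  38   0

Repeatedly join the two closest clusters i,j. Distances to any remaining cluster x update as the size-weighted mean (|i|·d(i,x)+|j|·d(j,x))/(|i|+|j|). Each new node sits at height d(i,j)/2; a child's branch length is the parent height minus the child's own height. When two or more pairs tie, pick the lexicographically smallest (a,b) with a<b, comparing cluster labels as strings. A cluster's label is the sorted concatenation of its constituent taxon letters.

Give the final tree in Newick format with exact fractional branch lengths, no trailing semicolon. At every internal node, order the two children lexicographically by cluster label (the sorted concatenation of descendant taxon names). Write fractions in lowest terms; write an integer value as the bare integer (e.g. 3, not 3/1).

iteration 1: select H,R (d=19); attach at lengths (19/2, 19/2); label the merged cluster HR
  updated: d(HR,M)=61/2, d(HR,O)=75/2
iteration 2: select HR,M (d=61/2); attach at lengths (23/4, 61/4); label the merged cluster HMR
  updated: d(HMR,O)=106/3
iteration 3: select HMR,O (d=106/3); attach at lengths (29/12, 53/3); label the merged cluster HMOR
final tree: (((H:19/2,R:19/2):23/4,M:61/4):29/12,O:53/3)
total length: 721/12

(((H:19/2,R:19/2):23/4,M:61/4):29/12,O:53/3)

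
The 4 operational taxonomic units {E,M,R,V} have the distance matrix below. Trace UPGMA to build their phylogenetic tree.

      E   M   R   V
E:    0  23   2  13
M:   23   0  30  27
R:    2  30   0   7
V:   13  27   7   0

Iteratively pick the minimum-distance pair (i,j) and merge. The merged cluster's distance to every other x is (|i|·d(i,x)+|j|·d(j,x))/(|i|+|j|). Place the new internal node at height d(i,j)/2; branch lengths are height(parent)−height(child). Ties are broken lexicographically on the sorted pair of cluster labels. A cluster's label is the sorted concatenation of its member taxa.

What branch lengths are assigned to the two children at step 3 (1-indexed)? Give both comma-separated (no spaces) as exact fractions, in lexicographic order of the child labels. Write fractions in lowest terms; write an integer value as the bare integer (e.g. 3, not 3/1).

25/3,40/3

1. join E+R (d=2) ⇒ ER; edges |E|=1, |R|=1
  updated: d(ER,M)=53/2, d(ER,V)=10
2. join ER+V (d=10) ⇒ ERV; edges |ER|=4, |V|=5
  updated: d(ERV,M)=80/3
3. join ERV+M (d=80/3) ⇒ EMRV; edges |ERV|=25/3, |M|=40/3
final tree: (((E:1,R:1):4,V:5):25/3,M:40/3)
total length: 98/3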